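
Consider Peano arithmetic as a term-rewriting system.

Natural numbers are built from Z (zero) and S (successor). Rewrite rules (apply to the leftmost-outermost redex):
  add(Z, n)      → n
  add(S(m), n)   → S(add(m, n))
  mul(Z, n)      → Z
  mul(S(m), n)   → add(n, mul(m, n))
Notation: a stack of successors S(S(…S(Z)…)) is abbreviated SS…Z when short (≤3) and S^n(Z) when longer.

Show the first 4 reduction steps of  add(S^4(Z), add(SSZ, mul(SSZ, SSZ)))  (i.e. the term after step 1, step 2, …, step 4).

Answer: after 4 steps: S(S(S(S(add(Z, add(SSZ, mul(SSZ, SSZ)))))))

Derivation:
  start: add(S^4(Z), add(SSZ, mul(SSZ, SSZ)))
  [1] S(add(SSSZ, add(SSZ, mul(SSZ, SSZ))))
  [2] S(S(add(SSZ, add(SSZ, mul(SSZ, SSZ)))))
  [3] S(S(S(add(SZ, add(SSZ, mul(SSZ, SSZ))))))
  [4] S(S(S(S(add(Z, add(SSZ, mul(SSZ, SSZ)))))))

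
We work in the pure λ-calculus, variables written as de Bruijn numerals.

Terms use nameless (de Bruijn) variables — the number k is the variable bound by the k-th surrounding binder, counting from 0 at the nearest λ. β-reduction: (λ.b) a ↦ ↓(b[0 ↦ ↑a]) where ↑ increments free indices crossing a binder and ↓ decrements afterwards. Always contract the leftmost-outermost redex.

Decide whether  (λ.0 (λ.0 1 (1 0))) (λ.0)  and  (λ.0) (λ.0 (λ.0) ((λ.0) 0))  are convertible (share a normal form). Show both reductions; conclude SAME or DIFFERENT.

Term A:
  start: (λ.0 (λ.0 1 (1 0))) (λ.0)
  step 1: (λ.0) (λ.0 (λ.0) ((λ.0) 0))
  step 2: λ.0 (λ.0) ((λ.0) 0)
  step 3: λ.0 (λ.0) 0

Term B:
  start: (λ.0) (λ.0 (λ.0) ((λ.0) 0))
  step 1: λ.0 (λ.0) ((λ.0) 0)
  step 2: λ.0 (λ.0) 0

Answer: SAME — A ⇓ λ.0 (λ.0) 0, B ⇓ λ.0 (λ.0) 0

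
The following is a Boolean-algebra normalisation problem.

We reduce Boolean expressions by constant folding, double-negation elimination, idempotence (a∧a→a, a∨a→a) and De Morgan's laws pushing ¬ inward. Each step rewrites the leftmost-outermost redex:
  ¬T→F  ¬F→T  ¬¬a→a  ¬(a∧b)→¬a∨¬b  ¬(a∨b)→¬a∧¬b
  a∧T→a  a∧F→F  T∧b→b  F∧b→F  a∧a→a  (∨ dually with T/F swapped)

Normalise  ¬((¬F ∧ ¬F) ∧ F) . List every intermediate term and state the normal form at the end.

Answer: normal form = T  (in 6 steps)

Derivation:
  start: ¬((¬F ∧ ¬F) ∧ F)
  [1] ¬(¬F ∧ ¬F) ∨ ¬F
  [2] (¬¬F ∨ ¬¬F) ∨ ¬F
  [3] ¬¬F ∨ ¬F
  [4] F ∨ ¬F
  [5] ¬F
  [6] T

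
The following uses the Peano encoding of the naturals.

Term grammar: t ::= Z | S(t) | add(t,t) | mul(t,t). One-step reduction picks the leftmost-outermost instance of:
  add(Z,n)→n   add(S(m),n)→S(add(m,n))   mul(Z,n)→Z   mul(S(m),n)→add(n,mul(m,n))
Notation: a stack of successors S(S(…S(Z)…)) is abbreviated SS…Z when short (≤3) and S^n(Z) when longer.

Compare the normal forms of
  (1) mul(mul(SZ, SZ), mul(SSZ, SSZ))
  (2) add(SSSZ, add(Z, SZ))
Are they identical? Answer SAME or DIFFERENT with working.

Term A:
  start: mul(mul(SZ, SZ), mul(SSZ, SSZ))
  step 1: mul(add(SZ, mul(Z, SZ)), mul(SSZ, SSZ))
  step 2: mul(S(add(Z, mul(Z, SZ))), mul(SSZ, SSZ))
  step 3: add(mul(SSZ, SSZ), mul(add(Z, mul(Z, SZ)), mul(SSZ, SSZ)))
  step 4: add(add(SSZ, mul(SZ, SSZ)), mul(add(Z, mul(Z, SZ)), mul(SSZ, SSZ)))
  step 5: add(S(add(SZ, mul(SZ, SSZ))), mul(add(Z, mul(Z, SZ)), mul(SSZ, SSZ)))
  step 6: S(add(add(SZ, mul(SZ, SSZ)), mul(add(Z, mul(Z, SZ)), mul(SSZ, SSZ))))
  step 7: S(add(S(add(Z, mul(SZ, SSZ))), mul(add(Z, mul(Z, SZ)), mul(SSZ, SSZ))))
  step 8: S(S(add(add(Z, mul(SZ, SSZ)), mul(add(Z, mul(Z, SZ)), mul(SSZ, SSZ)))))
  step 9: S(S(add(mul(SZ, SSZ), mul(add(Z, mul(Z, SZ)), mul(SSZ, SSZ)))))
  step 10: S(S(add(add(SSZ, mul(Z, SSZ)), mul(add(Z, mul(Z, SZ)), mul(SSZ, SSZ)))))
  step 11: S(S(add(S(add(SZ, mul(Z, SSZ))), mul(add(Z, mul(Z, SZ)), mul(SSZ, SSZ)))))
  step 12: S(S(S(add(add(SZ, mul(Z, SSZ)), mul(add(Z, mul(Z, SZ)), mul(SSZ, SSZ))))))
  step 13: S(S(S(add(S(add(Z, mul(Z, SSZ))), mul(add(Z, mul(Z, SZ)), mul(SSZ, SSZ))))))
  step 14: S(S(S(S(add(add(Z, mul(Z, SSZ)), mul(add(Z, mul(Z, SZ)), mul(SSZ, SSZ)))))))
  step 15: S(S(S(S(add(mul(Z, SSZ), mul(add(Z, mul(Z, SZ)), mul(SSZ, SSZ)))))))
  step 16: S(S(S(S(add(Z, mul(add(Z, mul(Z, SZ)), mul(SSZ, SSZ)))))))
  step 17: S(S(S(S(mul(add(Z, mul(Z, SZ)), mul(SSZ, SSZ))))))
  step 18: S(S(S(S(mul(mul(Z, SZ), mul(SSZ, SSZ))))))
  step 19: S(S(S(S(mul(Z, mul(SSZ, SSZ))))))
  step 20: S^4(Z)

Term B:
  start: add(SSSZ, add(Z, SZ))
  step 1: S(add(SSZ, add(Z, SZ)))
  step 2: S(S(add(SZ, add(Z, SZ))))
  step 3: S(S(S(add(Z, add(Z, SZ)))))
  step 4: S(S(S(add(Z, SZ))))
  step 5: S^4(Z)

Answer: SAME — A ⇓ S^4(Z), B ⇓ S^4(Z)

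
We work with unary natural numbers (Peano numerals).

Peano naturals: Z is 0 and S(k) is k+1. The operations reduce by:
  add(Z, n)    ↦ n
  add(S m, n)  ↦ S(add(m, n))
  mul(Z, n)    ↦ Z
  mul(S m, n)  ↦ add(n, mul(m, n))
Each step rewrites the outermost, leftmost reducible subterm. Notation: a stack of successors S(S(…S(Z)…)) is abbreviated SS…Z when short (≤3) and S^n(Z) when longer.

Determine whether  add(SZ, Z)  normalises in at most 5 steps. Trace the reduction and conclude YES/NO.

  start: add(SZ, Z)
  [1] S(add(Z, Z))
  [2] SZ

Answer: YES — reaches normal form SZ in 2 ≤ 5 steps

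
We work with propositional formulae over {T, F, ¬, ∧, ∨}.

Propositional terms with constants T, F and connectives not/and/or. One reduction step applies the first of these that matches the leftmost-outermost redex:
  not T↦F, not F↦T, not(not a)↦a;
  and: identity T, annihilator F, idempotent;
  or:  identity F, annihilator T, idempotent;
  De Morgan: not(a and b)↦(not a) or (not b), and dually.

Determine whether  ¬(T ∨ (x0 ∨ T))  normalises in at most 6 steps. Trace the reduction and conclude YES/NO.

Answer: YES — reaches normal form F in 3 ≤ 6 steps

Reduction:
  start: ¬(T ∨ (x0 ∨ T))
  step 1: ¬T ∧ ¬(x0 ∨ T)
  step 2: F ∧ ¬(x0 ∨ T)
  step 3: F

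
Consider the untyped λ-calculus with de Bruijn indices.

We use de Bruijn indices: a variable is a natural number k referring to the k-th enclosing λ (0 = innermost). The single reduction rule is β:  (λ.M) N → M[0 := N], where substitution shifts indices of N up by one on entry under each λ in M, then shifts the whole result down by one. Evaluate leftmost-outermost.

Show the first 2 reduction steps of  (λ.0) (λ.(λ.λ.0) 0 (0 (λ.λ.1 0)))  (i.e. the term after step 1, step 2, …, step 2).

  start: (λ.0) (λ.(λ.λ.0) 0 (0 (λ.λ.1 0)))
  step 1: λ.(λ.λ.0) 0 (0 (λ.λ.1 0))
  step 2: λ.(λ.0) (0 (λ.λ.1 0))

Answer: after 2 steps: λ.(λ.0) (0 (λ.λ.1 0))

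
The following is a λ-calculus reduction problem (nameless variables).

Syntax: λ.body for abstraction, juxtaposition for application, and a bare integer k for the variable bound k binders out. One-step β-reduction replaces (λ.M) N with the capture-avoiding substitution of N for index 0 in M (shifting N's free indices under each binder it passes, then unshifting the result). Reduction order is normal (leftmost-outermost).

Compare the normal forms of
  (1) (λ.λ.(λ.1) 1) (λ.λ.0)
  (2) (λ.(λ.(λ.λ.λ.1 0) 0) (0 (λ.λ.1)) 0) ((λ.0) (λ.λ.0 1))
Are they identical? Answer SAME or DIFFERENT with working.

Answer: DIFFERENT — A ⇓ λ.0, B ⇓ λ.λ.0 1

Reduction:
Term A:
  start: (λ.λ.(λ.1) 1) (λ.λ.0)
  [1] λ.(λ.1) (λ.λ.0)
  [2] λ.0

Term B:
  start: (λ.(λ.(λ.λ.λ.1 0) 0) (0 (λ.λ.1)) 0) ((λ.0) (λ.λ.0 1))
  [1] (λ.(λ.λ.λ.1 0) 0) ((λ.0) (λ.λ.0 1) (λ.λ.1)) ((λ.0) (λ.λ.0 1))
  [2] (λ.λ.λ.1 0) ((λ.0) (λ.λ.0 1) (λ.λ.1)) ((λ.0) (λ.λ.0 1))
  [3] (λ.λ.1 0) ((λ.0) (λ.λ.0 1))
  [4] λ.(λ.0) (λ.λ.0 1) 0
  [5] λ.(λ.λ.0 1) 0
  [6] λ.λ.0 1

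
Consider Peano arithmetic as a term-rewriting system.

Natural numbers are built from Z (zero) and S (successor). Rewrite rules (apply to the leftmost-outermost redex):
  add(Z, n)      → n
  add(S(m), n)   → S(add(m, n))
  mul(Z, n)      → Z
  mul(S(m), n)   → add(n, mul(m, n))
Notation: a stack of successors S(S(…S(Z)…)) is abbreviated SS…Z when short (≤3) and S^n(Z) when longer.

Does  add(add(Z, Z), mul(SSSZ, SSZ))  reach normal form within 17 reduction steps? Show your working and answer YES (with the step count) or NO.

Answer: YES — reaches normal form S^6(Z) in 15 ≤ 17 steps

Derivation:
  start: add(add(Z, Z), mul(SSSZ, SSZ))
  →1  add(Z, mul(SSSZ, SSZ))
  →2  mul(SSSZ, SSZ)
  →3  add(SSZ, mul(SSZ, SSZ))
  →4  S(add(SZ, mul(SSZ, SSZ)))
  →5  S(S(add(Z, mul(SSZ, SSZ))))
  →6  S(S(mul(SSZ, SSZ)))
  →7  S(S(add(SSZ, mul(SZ, SSZ))))
  →8  S(S(S(add(SZ, mul(SZ, SSZ)))))
  →9  S(S(S(S(add(Z, mul(SZ, SSZ))))))
  →10  S(S(S(S(mul(SZ, SSZ)))))
  →11  S(S(S(S(add(SSZ, mul(Z, SSZ))))))
  →12  S(S(S(S(S(add(SZ, mul(Z, SSZ)))))))
  →13  S(S(S(S(S(S(add(Z, mul(Z, SSZ))))))))
  →14  S(S(S(S(S(S(mul(Z, SSZ)))))))
  →15  S^6(Z)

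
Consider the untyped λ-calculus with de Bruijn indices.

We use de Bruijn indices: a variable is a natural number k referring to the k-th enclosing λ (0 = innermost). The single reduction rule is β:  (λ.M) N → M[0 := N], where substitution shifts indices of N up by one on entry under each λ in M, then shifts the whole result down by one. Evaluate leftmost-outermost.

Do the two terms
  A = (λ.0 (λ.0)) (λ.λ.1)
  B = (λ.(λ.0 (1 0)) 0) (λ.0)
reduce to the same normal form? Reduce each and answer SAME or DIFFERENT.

Answer: DIFFERENT — A ⇓ λ.λ.0, B ⇓ λ.0

Derivation:
Term A:
  start: (λ.0 (λ.0)) (λ.λ.1)
  →1  (λ.λ.1) (λ.0)
  →2  λ.λ.0

Term B:
  start: (λ.(λ.0 (1 0)) 0) (λ.0)
  →1  (λ.0 ((λ.0) 0)) (λ.0)
  →2  (λ.0) ((λ.0) (λ.0))
  →3  (λ.0) (λ.0)
  →4  λ.0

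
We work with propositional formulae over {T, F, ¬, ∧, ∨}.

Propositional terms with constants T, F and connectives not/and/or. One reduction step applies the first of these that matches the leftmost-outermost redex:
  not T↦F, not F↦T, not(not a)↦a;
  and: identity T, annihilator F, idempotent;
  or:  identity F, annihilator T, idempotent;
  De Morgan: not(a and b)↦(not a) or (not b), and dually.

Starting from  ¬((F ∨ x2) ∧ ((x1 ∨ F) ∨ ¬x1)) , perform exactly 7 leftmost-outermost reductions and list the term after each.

  start: ¬((F ∨ x2) ∧ ((x1 ∨ F) ∨ ¬x1))
  →1  ¬(F ∨ x2) ∨ ¬((x1 ∨ F) ∨ ¬x1)
  →2  (¬F ∧ ¬x2) ∨ ¬((x1 ∨ F) ∨ ¬x1)
  →3  (T ∧ ¬x2) ∨ ¬((x1 ∨ F) ∨ ¬x1)
  →4  ¬x2 ∨ ¬((x1 ∨ F) ∨ ¬x1)
  →5  ¬x2 ∨ (¬(x1 ∨ F) ∧ ¬¬x1)
  →6  ¬x2 ∨ ((¬x1 ∧ ¬F) ∧ ¬¬x1)
  →7  ¬x2 ∨ ((¬x1 ∧ T) ∧ ¬¬x1)

Answer: after 7 steps: ¬x2 ∨ ((¬x1 ∧ T) ∧ ¬¬x1)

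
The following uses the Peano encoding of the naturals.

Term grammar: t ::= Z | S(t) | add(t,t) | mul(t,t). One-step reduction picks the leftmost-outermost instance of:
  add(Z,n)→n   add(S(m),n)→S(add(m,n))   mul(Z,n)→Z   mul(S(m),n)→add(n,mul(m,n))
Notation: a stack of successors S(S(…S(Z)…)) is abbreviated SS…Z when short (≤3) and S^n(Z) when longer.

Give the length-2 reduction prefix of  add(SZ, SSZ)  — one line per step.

Answer: after 2 steps: SSSZ

Working:
  start: add(SZ, SSZ)
  [1] S(add(Z, SSZ))
  [2] SSSZ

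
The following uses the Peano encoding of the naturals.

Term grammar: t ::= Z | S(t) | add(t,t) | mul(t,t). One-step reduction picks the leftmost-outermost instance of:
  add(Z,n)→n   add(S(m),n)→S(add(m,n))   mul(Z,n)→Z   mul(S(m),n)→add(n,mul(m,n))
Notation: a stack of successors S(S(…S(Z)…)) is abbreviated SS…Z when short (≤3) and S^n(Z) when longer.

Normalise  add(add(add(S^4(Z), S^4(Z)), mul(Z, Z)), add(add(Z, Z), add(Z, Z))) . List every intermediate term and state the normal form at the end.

Answer: normal form = S^8(Z)  (in 27 steps)

Working:
  start: add(add(add(S^4(Z), S^4(Z)), mul(Z, Z)), add(add(Z, Z), add(Z, Z)))
  step 1: add(add(S(add(SSSZ, S^4(Z))), mul(Z, Z)), add(add(Z, Z), add(Z, Z)))
  step 2: add(S(add(add(SSSZ, S^4(Z)), mul(Z, Z))), add(add(Z, Z), add(Z, Z)))
  step 3: S(add(add(add(SSSZ, S^4(Z)), mul(Z, Z)), add(add(Z, Z), add(Z, Z))))
  step 4: S(add(add(S(add(SSZ, S^4(Z))), mul(Z, Z)), add(add(Z, Z), add(Z, Z))))
  step 5: S(add(S(add(add(SSZ, S^4(Z)), mul(Z, Z))), add(add(Z, Z), add(Z, Z))))
  step 6: S(S(add(add(add(SSZ, S^4(Z)), mul(Z, Z)), add(add(Z, Z), add(Z, Z)))))
  step 7: S(S(add(add(S(add(SZ, S^4(Z))), mul(Z, Z)), add(add(Z, Z), add(Z, Z)))))
  step 8: S(S(add(S(add(add(SZ, S^4(Z)), mul(Z, Z))), add(add(Z, Z), add(Z, Z)))))
  step 9: S(S(S(add(add(add(SZ, S^4(Z)), mul(Z, Z)), add(add(Z, Z), add(Z, Z))))))
  step 10: S(S(S(add(add(S(add(Z, S^4(Z))), mul(Z, Z)), add(add(Z, Z), add(Z, Z))))))
  step 11: S(S(S(add(S(add(add(Z, S^4(Z)), mul(Z, Z))), add(add(Z, Z), add(Z, Z))))))
  step 12: S(S(S(S(add(add(add(Z, S^4(Z)), mul(Z, Z)), add(add(Z, Z), add(Z, Z)))))))
  step 13: S(S(S(S(add(add(S^4(Z), mul(Z, Z)), add(add(Z, Z), add(Z, Z)))))))
  step 14: S(S(S(S(add(S(add(SSSZ, mul(Z, Z))), add(add(Z, Z), add(Z, Z)))))))
  step 15: S(S(S(S(S(add(add(SSSZ, mul(Z, Z)), add(add(Z, Z), add(Z, Z))))))))
  step 16: S(S(S(S(S(add(S(add(SSZ, mul(Z, Z))), add(add(Z, Z), add(Z, Z))))))))
  step 17: S(S(S(S(S(S(add(add(SSZ, mul(Z, Z)), add(add(Z, Z), add(Z, Z)))))))))
  step 18: S(S(S(S(S(S(add(S(add(SZ, mul(Z, Z))), add(add(Z, Z), add(Z, Z)))))))))
  step 19: S(S(S(S(S(S(S(add(add(SZ, mul(Z, Z)), add(add(Z, Z), add(Z, Z))))))))))
  step 20: S(S(S(S(S(S(S(add(S(add(Z, mul(Z, Z))), add(add(Z, Z), add(Z, Z))))))))))
  step 21: S(S(S(S(S(S(S(S(add(add(Z, mul(Z, Z)), add(add(Z, Z), add(Z, Z)))))))))))
  step 22: S(S(S(S(S(S(S(S(add(mul(Z, Z), add(add(Z, Z), add(Z, Z)))))))))))
  step 23: S(S(S(S(S(S(S(S(add(Z, add(add(Z, Z), add(Z, Z)))))))))))
  step 24: S(S(S(S(S(S(S(S(add(add(Z, Z), add(Z, Z))))))))))
  step 25: S(S(S(S(S(S(S(S(add(Z, add(Z, Z))))))))))
  step 26: S(S(S(S(S(S(S(S(add(Z, Z)))))))))
  step 27: S^8(Z)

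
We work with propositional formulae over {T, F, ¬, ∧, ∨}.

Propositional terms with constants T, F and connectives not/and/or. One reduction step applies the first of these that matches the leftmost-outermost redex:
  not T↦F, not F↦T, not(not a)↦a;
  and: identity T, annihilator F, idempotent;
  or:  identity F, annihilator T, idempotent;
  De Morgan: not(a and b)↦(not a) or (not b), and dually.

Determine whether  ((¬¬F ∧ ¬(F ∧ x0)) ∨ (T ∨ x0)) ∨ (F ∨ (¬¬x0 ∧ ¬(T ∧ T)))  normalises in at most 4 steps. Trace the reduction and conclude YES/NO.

Answer: NO — after 4 steps the term is T ∨ (F ∨ (¬¬x0 ∧ ¬(T ∧ T))), not yet normal

Working:
  start: ((¬¬F ∧ ¬(F ∧ x0)) ∨ (T ∨ x0)) ∨ (F ∨ (¬¬x0 ∧ ¬(T ∧ T)))
  step 1: ((F ∧ ¬(F ∧ x0)) ∨ (T ∨ x0)) ∨ (F ∨ (¬¬x0 ∧ ¬(T ∧ T)))
  step 2: (F ∨ (T ∨ x0)) ∨ (F ∨ (¬¬x0 ∧ ¬(T ∧ T)))
  step 3: (T ∨ x0) ∨ (F ∨ (¬¬x0 ∧ ¬(T ∧ T)))
  step 4: T ∨ (F ∨ (¬¬x0 ∧ ¬(T ∧ T)))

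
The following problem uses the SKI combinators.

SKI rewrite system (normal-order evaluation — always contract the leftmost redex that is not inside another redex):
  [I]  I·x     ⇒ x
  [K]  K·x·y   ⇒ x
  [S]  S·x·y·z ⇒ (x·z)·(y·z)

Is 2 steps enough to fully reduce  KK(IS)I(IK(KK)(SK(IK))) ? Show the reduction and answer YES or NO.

Answer: YES — reaches normal form I in 2 ≤ 2 steps

Working:
  start: KK(IS)I(IK(KK)(SK(IK)))
  step 1: KI(IK(KK)(SK(IK)))
  step 2: I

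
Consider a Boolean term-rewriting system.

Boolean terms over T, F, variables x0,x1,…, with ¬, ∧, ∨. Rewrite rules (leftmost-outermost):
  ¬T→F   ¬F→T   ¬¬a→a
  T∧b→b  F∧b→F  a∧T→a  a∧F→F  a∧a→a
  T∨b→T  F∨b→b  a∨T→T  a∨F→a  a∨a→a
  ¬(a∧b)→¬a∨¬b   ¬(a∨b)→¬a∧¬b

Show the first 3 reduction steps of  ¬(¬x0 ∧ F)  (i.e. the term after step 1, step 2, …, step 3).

  start: ¬(¬x0 ∧ F)
  [1] ¬¬x0 ∨ ¬F
  [2] x0 ∨ ¬F
  [3] x0 ∨ T

Answer: after 3 steps: x0 ∨ T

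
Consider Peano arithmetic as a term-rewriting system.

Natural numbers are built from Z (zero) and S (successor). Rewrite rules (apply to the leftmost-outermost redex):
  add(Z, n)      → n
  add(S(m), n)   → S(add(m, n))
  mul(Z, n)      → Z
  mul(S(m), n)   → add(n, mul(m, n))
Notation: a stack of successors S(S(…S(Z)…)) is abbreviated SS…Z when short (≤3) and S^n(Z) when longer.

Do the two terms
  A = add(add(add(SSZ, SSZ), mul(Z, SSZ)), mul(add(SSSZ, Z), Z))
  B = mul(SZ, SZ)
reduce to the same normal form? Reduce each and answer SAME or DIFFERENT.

Term A:
  start: add(add(add(SSZ, SSZ), mul(Z, SSZ)), mul(add(SSSZ, Z), Z))
  →1  add(add(S(add(SZ, SSZ)), mul(Z, SSZ)), mul(add(SSSZ, Z), Z))
  →2  add(S(add(add(SZ, SSZ), mul(Z, SSZ))), mul(add(SSSZ, Z), Z))
  →3  S(add(add(add(SZ, SSZ), mul(Z, SSZ)), mul(add(SSSZ, Z), Z)))
  →4  S(add(add(S(add(Z, SSZ)), mul(Z, SSZ)), mul(add(SSSZ, Z), Z)))
  →5  S(add(S(add(add(Z, SSZ), mul(Z, SSZ))), mul(add(SSSZ, Z), Z)))
  →6  S(S(add(add(add(Z, SSZ), mul(Z, SSZ)), mul(add(SSSZ, Z), Z))))
  →7  S(S(add(add(SSZ, mul(Z, SSZ)), mul(add(SSSZ, Z), Z))))
  →8  S(S(add(S(add(SZ, mul(Z, SSZ))), mul(add(SSSZ, Z), Z))))
  →9  S(S(S(add(add(SZ, mul(Z, SSZ)), mul(add(SSSZ, Z), Z)))))
  →10  S(S(S(add(S(add(Z, mul(Z, SSZ))), mul(add(SSSZ, Z), Z)))))
  →11  S(S(S(S(add(add(Z, mul(Z, SSZ)), mul(add(SSSZ, Z), Z))))))
  →12  S(S(S(S(add(mul(Z, SSZ), mul(add(SSSZ, Z), Z))))))
  →13  S(S(S(S(add(Z, mul(add(SSSZ, Z), Z))))))
  →14  S(S(S(S(mul(add(SSSZ, Z), Z)))))
  →15  S(S(S(S(mul(S(add(SSZ, Z)), Z)))))
  →16  S(S(S(S(add(Z, mul(add(SSZ, Z), Z))))))
  →17  S(S(S(S(mul(add(SSZ, Z), Z)))))
  →18  S(S(S(S(mul(S(add(SZ, Z)), Z)))))
  →19  S(S(S(S(add(Z, mul(add(SZ, Z), Z))))))
  →20  S(S(S(S(mul(add(SZ, Z), Z)))))
  →21  S(S(S(S(mul(S(add(Z, Z)), Z)))))
  →22  S(S(S(S(add(Z, mul(add(Z, Z), Z))))))
  →23  S(S(S(S(mul(add(Z, Z), Z)))))
  →24  S(S(S(S(mul(Z, Z)))))
  →25  S^4(Z)

Term B:
  start: mul(SZ, SZ)
  →1  add(SZ, mul(Z, SZ))
  →2  S(add(Z, mul(Z, SZ)))
  →3  S(mul(Z, SZ))
  →4  SZ

Answer: DIFFERENT — A ⇓ S^4(Z), B ⇓ SZ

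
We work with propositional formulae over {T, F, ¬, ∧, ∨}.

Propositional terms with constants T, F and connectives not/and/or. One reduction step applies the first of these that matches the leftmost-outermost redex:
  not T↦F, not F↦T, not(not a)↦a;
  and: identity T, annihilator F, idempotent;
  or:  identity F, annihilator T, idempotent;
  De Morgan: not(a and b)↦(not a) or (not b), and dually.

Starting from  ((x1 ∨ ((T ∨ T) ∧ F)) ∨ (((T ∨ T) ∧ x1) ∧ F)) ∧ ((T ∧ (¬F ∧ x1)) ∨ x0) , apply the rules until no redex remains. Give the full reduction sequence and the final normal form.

  start: ((x1 ∨ ((T ∨ T) ∧ F)) ∨ (((T ∨ T) ∧ x1) ∧ F)) ∧ ((T ∧ (¬F ∧ x1)) ∨ x0)
  →1  ((x1 ∨ F) ∨ (((T ∨ T) ∧ x1) ∧ F)) ∧ ((T ∧ (¬F ∧ x1)) ∨ x0)
  →2  (x1 ∨ (((T ∨ T) ∧ x1) ∧ F)) ∧ ((T ∧ (¬F ∧ x1)) ∨ x0)
  →3  (x1 ∨ F) ∧ ((T ∧ (¬F ∧ x1)) ∨ x0)
  →4  x1 ∧ ((T ∧ (¬F ∧ x1)) ∨ x0)
  →5  x1 ∧ ((¬F ∧ x1) ∨ x0)
  →6  x1 ∧ ((T ∧ x1) ∨ x0)
  →7  x1 ∧ (x1 ∨ x0)

Answer: normal form = x1 ∧ (x1 ∨ x0)  (in 7 steps)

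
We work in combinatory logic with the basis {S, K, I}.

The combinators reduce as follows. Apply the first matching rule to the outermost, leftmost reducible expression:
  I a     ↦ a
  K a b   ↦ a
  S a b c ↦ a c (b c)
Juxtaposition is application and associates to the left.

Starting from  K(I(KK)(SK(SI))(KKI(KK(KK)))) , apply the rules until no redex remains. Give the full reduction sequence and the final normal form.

  start: K(I(KK)(SK(SI))(KKI(KK(KK))))
  step 1: K(KK(SK(SI))(KKI(KK(KK))))
  step 2: K(K(KKI(KK(KK))))
  step 3: K(K(K(KK(KK))))
  step 4: K(K(KK))

Answer: normal form = K(K(KK))  (in 4 steps)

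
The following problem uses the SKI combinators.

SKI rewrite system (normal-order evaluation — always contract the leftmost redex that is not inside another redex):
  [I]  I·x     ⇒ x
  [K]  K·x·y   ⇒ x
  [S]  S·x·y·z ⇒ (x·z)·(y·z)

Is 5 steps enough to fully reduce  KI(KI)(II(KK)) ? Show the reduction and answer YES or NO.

  start: KI(KI)(II(KK))
  step 1: I(II(KK))
  step 2: II(KK)
  step 3: I(KK)
  step 4: KK

Answer: YES — reaches normal form KK in 4 ≤ 5 steps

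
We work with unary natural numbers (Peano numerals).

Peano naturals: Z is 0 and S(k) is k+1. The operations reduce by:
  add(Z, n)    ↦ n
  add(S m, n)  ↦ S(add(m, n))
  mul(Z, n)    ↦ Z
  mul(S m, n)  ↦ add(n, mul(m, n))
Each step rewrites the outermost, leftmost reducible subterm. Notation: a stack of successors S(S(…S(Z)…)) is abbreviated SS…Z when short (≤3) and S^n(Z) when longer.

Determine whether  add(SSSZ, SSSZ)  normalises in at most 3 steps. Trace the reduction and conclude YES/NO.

  start: add(SSSZ, SSSZ)
  step 1: S(add(SSZ, SSSZ))
  step 2: S(S(add(SZ, SSSZ)))
  step 3: S(S(S(add(Z, SSSZ))))

Answer: NO — after 3 steps the term is S(S(S(add(Z, SSSZ)))), not yet normal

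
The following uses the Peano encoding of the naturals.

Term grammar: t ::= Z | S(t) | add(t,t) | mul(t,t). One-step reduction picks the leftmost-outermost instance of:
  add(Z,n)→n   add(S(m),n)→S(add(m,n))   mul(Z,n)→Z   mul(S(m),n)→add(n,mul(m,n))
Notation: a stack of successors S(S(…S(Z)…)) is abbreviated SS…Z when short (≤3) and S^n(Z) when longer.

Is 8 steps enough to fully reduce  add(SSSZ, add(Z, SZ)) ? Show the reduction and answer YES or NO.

Answer: YES — reaches normal form S^4(Z) in 5 ≤ 8 steps

Reduction:
  start: add(SSSZ, add(Z, SZ))
  step 1: S(add(SSZ, add(Z, SZ)))
  step 2: S(S(add(SZ, add(Z, SZ))))
  step 3: S(S(S(add(Z, add(Z, SZ)))))
  step 4: S(S(S(add(Z, SZ))))
  step 5: S^4(Z)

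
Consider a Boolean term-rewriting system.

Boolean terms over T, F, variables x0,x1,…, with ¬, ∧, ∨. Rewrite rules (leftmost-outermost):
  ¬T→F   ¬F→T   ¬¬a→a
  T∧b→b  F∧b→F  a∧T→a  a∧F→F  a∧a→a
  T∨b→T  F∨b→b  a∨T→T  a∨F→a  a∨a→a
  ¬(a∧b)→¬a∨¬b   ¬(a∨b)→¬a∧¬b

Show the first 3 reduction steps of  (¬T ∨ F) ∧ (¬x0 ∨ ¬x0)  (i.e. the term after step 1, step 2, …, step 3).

Answer: after 3 steps: F

Working:
  start: (¬T ∨ F) ∧ (¬x0 ∨ ¬x0)
  →1  ¬T ∧ (¬x0 ∨ ¬x0)
  →2  F ∧ (¬x0 ∨ ¬x0)
  →3  F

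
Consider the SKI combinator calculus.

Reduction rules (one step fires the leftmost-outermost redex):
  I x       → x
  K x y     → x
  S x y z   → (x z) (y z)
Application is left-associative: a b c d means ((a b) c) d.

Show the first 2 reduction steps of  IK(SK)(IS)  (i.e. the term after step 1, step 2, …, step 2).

  start: IK(SK)(IS)
  →1  K(SK)(IS)
  →2  SK

Answer: after 2 steps: SK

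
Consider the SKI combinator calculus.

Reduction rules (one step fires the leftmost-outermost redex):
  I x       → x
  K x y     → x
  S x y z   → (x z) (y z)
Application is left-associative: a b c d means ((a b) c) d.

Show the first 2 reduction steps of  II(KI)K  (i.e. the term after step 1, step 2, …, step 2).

Answer: after 2 steps: KIK

Reduction:
  start: II(KI)K
  →1  I(KI)K
  →2  KIK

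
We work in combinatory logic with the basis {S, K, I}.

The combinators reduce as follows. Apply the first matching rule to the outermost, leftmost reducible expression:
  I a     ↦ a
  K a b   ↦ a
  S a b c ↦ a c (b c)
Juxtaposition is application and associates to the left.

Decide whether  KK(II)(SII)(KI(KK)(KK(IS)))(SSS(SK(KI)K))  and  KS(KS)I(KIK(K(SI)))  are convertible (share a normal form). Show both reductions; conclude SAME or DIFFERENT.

Term A:
  start: KK(II)(SII)(KI(KK)(KK(IS)))(SSS(SK(KI)K))
  step 1: K(SII)(KI(KK)(KK(IS)))(SSS(SK(KI)K))
  step 2: SII(SSS(SK(KI)K))
  step 3: I(SSS(SK(KI)K))(I(SSS(SK(KI)K)))
  step 4: SSS(SK(KI)K)(I(SSS(SK(KI)K)))
  step 5: S(SK(KI)K)(S(SK(KI)K))(I(SSS(SK(KI)K)))
  step 6: SK(KI)K(I(SSS(SK(KI)K)))(S(SK(KI)K)(I(SSS(SK(KI)K))))
  step 7: KK(KIK)(I(SSS(SK(KI)K)))(S(SK(KI)K)(I(SSS(SK(KI)K))))
  step 8: K(I(SSS(SK(KI)K)))(S(SK(KI)K)(I(SSS(SK(KI)K))))
  step 9: I(SSS(SK(KI)K))
  step 10: SSS(SK(KI)K)
  step 11: S(SK(KI)K)(S(SK(KI)K))
  step 12: S(KK(KIK))(S(SK(KI)K))
  step 13: SK(S(SK(KI)K))
  step 14: SK(S(KK(KIK)))
  step 15: SK(SK)

Term B:
  start: KS(KS)I(KIK(K(SI)))
  step 1: SI(KIK(K(SI)))
  step 2: SI(I(K(SI)))
  step 3: SI(K(SI))

Answer: DIFFERENT — A ⇓ SK(SK), B ⇓ SI(K(SI))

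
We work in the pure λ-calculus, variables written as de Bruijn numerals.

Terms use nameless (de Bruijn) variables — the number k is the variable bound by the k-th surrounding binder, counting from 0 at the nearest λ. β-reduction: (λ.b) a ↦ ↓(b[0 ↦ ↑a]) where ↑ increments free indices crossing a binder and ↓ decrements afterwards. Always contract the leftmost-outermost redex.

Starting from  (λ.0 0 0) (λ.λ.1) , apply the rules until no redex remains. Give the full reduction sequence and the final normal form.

Answer: normal form = λ.λ.1  (in 3 steps)

Working:
  start: (λ.0 0 0) (λ.λ.1)
  [1] (λ.λ.1) (λ.λ.1) (λ.λ.1)
  [2] (λ.λ.λ.1) (λ.λ.1)
  [3] λ.λ.1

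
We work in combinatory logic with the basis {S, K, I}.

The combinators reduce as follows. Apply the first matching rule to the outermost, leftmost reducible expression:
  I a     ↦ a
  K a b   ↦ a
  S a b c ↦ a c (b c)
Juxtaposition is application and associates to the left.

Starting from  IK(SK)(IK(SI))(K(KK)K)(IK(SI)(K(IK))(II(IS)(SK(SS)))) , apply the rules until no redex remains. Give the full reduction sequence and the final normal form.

Answer: normal form = SI(S(SK(SS)))  (in 9 steps)

Reduction:
  start: IK(SK)(IK(SI))(K(KK)K)(IK(SI)(K(IK))(II(IS)(SK(SS))))
  [1] K(SK)(IK(SI))(K(KK)K)(IK(SI)(K(IK))(II(IS)(SK(SS))))
  [2] SK(K(KK)K)(IK(SI)(K(IK))(II(IS)(SK(SS))))
  [3] K(IK(SI)(K(IK))(II(IS)(SK(SS))))(K(KK)K(IK(SI)(K(IK))(II(IS)(SK(SS)))))
  [4] IK(SI)(K(IK))(II(IS)(SK(SS)))
  [5] K(SI)(K(IK))(II(IS)(SK(SS)))
  [6] SI(II(IS)(SK(SS)))
  [7] SI(I(IS)(SK(SS)))
  [8] SI(IS(SK(SS)))
  [9] SI(S(SK(SS)))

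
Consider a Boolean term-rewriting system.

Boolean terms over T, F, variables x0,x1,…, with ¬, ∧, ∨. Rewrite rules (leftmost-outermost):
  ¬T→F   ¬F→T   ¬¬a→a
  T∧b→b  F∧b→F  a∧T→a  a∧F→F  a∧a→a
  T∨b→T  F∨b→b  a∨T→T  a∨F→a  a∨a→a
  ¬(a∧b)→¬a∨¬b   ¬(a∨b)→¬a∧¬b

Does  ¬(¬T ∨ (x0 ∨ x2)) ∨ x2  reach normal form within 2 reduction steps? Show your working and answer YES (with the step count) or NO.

  start: ¬(¬T ∨ (x0 ∨ x2)) ∨ x2
  →1  (¬¬T ∧ ¬(x0 ∨ x2)) ∨ x2
  →2  (T ∧ ¬(x0 ∨ x2)) ∨ x2

Answer: NO — after 2 steps the term is (T ∧ ¬(x0 ∨ x2)) ∨ x2, not yet normal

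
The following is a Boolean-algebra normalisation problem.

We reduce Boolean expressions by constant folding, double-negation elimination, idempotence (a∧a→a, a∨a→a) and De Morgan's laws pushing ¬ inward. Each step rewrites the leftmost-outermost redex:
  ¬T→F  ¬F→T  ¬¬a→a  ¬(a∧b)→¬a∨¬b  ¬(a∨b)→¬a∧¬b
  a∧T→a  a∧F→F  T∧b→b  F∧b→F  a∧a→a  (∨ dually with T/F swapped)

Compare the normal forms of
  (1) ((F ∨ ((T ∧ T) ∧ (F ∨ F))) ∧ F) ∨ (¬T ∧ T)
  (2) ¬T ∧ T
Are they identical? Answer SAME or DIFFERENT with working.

Answer: SAME — A ⇓ F, B ⇓ F

Working:
Term A:
  start: ((F ∨ ((T ∧ T) ∧ (F ∨ F))) ∧ F) ∨ (¬T ∧ T)
  →1  F ∨ (¬T ∧ T)
  →2  ¬T ∧ T
  →3  ¬T
  →4  F

Term B:
  start: ¬T ∧ T
  →1  ¬T
  →2  F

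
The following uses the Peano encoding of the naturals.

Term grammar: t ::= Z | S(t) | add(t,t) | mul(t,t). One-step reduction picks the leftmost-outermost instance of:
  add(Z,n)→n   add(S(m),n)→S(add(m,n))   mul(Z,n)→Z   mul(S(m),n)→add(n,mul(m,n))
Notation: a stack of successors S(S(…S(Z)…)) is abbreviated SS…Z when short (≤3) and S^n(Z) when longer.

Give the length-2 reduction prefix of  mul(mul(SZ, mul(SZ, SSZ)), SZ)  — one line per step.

  start: mul(mul(SZ, mul(SZ, SSZ)), SZ)
  [1] mul(add(mul(SZ, SSZ), mul(Z, mul(SZ, SSZ))), SZ)
  [2] mul(add(add(SSZ, mul(Z, SSZ)), mul(Z, mul(SZ, SSZ))), SZ)

Answer: after 2 steps: mul(add(add(SSZ, mul(Z, SSZ)), mul(Z, mul(SZ, SSZ))), SZ)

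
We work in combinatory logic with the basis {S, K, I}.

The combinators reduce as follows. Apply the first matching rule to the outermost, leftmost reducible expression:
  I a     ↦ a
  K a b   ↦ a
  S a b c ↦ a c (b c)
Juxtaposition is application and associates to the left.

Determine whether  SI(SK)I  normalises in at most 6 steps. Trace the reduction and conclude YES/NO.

Answer: YES — reaches normal form SKI in 3 ≤ 6 steps

Reduction:
  start: SI(SK)I
  [1] II(SKI)
  [2] I(SKI)
  [3] SKI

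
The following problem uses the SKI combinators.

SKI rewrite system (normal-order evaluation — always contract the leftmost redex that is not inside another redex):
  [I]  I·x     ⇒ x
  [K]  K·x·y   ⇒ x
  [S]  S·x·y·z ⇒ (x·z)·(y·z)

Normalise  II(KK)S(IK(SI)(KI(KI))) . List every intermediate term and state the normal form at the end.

Answer: normal form = K(SI)  (in 5 steps)

Working:
  start: II(KK)S(IK(SI)(KI(KI)))
  →1  I(KK)S(IK(SI)(KI(KI)))
  →2  KKS(IK(SI)(KI(KI)))
  →3  K(IK(SI)(KI(KI)))
  →4  K(K(SI)(KI(KI)))
  →5  K(SI)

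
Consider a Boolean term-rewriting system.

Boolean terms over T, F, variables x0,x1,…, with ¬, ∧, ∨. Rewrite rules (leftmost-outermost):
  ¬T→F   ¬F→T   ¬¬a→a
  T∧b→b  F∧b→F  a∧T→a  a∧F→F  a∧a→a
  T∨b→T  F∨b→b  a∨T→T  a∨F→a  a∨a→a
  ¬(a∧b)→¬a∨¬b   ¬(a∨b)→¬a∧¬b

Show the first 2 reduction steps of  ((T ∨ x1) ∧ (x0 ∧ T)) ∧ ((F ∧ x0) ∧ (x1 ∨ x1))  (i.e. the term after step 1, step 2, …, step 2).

  start: ((T ∨ x1) ∧ (x0 ∧ T)) ∧ ((F ∧ x0) ∧ (x1 ∨ x1))
  →1  (T ∧ (x0 ∧ T)) ∧ ((F ∧ x0) ∧ (x1 ∨ x1))
  →2  (x0 ∧ T) ∧ ((F ∧ x0) ∧ (x1 ∨ x1))

Answer: after 2 steps: (x0 ∧ T) ∧ ((F ∧ x0) ∧ (x1 ∨ x1))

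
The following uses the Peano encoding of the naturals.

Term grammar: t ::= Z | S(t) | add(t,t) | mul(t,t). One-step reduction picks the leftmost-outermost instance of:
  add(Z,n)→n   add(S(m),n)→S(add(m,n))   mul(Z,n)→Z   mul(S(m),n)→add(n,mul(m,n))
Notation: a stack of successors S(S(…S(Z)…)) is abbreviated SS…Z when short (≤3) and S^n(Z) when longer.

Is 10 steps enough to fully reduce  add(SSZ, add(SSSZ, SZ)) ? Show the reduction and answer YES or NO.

Answer: YES — reaches normal form S^6(Z) in 7 ≤ 10 steps

Reduction:
  start: add(SSZ, add(SSSZ, SZ))
  step 1: S(add(SZ, add(SSSZ, SZ)))
  step 2: S(S(add(Z, add(SSSZ, SZ))))
  step 3: S(S(add(SSSZ, SZ)))
  step 4: S(S(S(add(SSZ, SZ))))
  step 5: S(S(S(S(add(SZ, SZ)))))
  step 6: S(S(S(S(S(add(Z, SZ))))))
  step 7: S^6(Z)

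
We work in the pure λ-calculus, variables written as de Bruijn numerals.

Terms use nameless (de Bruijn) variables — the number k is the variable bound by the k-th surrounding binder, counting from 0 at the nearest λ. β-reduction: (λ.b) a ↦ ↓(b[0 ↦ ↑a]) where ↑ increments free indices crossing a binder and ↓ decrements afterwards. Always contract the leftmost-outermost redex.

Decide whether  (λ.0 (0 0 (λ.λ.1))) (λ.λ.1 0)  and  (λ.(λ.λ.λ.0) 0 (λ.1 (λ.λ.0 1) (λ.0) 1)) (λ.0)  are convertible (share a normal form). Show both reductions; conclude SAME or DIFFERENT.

Term A:
  start: (λ.0 (0 0 (λ.λ.1))) (λ.λ.1 0)
  →1  (λ.λ.1 0) ((λ.λ.1 0) (λ.λ.1 0) (λ.λ.1))
  →2  λ.(λ.λ.1 0) (λ.λ.1 0) (λ.λ.1) 0
  →3  λ.(λ.(λ.λ.1 0) 0) (λ.λ.1) 0
  →4  λ.(λ.λ.1 0) (λ.λ.1) 0
  →5  λ.(λ.(λ.λ.1) 0) 0
  →6  λ.(λ.λ.1) 0
  →7  λ.λ.1

Term B:
  start: (λ.(λ.λ.λ.0) 0 (λ.1 (λ.λ.0 1) (λ.0) 1)) (λ.0)
  →1  (λ.λ.λ.0) (λ.0) (λ.(λ.0) (λ.λ.0 1) (λ.0) (λ.0))
  →2  (λ.λ.0) (λ.(λ.0) (λ.λ.0 1) (λ.0) (λ.0))
  →3  λ.0

Answer: DIFFERENT — A ⇓ λ.λ.1, B ⇓ λ.0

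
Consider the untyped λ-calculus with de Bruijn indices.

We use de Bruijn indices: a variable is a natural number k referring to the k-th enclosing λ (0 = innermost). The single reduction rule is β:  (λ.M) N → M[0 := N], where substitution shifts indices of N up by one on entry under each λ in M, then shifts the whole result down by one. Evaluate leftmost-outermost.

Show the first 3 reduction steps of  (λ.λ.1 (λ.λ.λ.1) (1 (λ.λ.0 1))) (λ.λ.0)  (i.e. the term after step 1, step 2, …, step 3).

Answer: after 3 steps: λ.(λ.λ.0) (λ.λ.0 1)

Derivation:
  start: (λ.λ.1 (λ.λ.λ.1) (1 (λ.λ.0 1))) (λ.λ.0)
  step 1: λ.(λ.λ.0) (λ.λ.λ.1) ((λ.λ.0) (λ.λ.0 1))
  step 2: λ.(λ.0) ((λ.λ.0) (λ.λ.0 1))
  step 3: λ.(λ.λ.0) (λ.λ.0 1)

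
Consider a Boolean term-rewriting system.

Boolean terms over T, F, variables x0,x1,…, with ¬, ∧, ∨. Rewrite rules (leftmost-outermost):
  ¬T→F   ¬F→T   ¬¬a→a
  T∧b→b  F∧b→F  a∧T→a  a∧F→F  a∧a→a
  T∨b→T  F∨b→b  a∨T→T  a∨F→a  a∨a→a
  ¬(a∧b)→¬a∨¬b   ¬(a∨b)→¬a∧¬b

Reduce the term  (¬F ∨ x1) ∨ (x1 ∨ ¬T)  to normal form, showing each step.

Answer: normal form = T  (in 3 steps)

Derivation:
  start: (¬F ∨ x1) ∨ (x1 ∨ ¬T)
  step 1: (T ∨ x1) ∨ (x1 ∨ ¬T)
  step 2: T ∨ (x1 ∨ ¬T)
  step 3: T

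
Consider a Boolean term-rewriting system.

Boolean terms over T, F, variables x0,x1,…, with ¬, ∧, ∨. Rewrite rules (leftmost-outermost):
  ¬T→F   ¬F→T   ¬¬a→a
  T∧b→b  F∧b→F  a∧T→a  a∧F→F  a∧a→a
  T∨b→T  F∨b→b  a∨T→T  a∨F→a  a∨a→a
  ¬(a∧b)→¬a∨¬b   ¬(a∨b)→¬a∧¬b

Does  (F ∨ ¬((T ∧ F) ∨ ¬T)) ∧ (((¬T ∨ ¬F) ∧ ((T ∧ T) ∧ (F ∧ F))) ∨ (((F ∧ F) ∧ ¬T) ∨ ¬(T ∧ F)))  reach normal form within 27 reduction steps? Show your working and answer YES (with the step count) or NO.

Answer: YES — reaches normal form T in 24 ≤ 27 steps

Derivation:
  start: (F ∨ ¬((T ∧ F) ∨ ¬T)) ∧ (((¬T ∨ ¬F) ∧ ((T ∧ T) ∧ (F ∧ F))) ∨ (((F ∧ F) ∧ ¬T) ∨ ¬(T ∧ F)))
  →1  ¬((T ∧ F) ∨ ¬T) ∧ (((¬T ∨ ¬F) ∧ ((T ∧ T) ∧ (F ∧ F))) ∨ (((F ∧ F) ∧ ¬T) ∨ ¬(T ∧ F)))
  →2  (¬(T ∧ F) ∧ ¬¬T) ∧ (((¬T ∨ ¬F) ∧ ((T ∧ T) ∧ (F ∧ F))) ∨ (((F ∧ F) ∧ ¬T) ∨ ¬(T ∧ F)))
  →3  ((¬T ∨ ¬F) ∧ ¬¬T) ∧ (((¬T ∨ ¬F) ∧ ((T ∧ T) ∧ (F ∧ F))) ∨ (((F ∧ F) ∧ ¬T) ∨ ¬(T ∧ F)))
  →4  ((F ∨ ¬F) ∧ ¬¬T) ∧ (((¬T ∨ ¬F) ∧ ((T ∧ T) ∧ (F ∧ F))) ∨ (((F ∧ F) ∧ ¬T) ∨ ¬(T ∧ F)))
  →5  (¬F ∧ ¬¬T) ∧ (((¬T ∨ ¬F) ∧ ((T ∧ T) ∧ (F ∧ F))) ∨ (((F ∧ F) ∧ ¬T) ∨ ¬(T ∧ F)))
  →6  (T ∧ ¬¬T) ∧ (((¬T ∨ ¬F) ∧ ((T ∧ T) ∧ (F ∧ F))) ∨ (((F ∧ F) ∧ ¬T) ∨ ¬(T ∧ F)))
  →7  ¬¬T ∧ (((¬T ∨ ¬F) ∧ ((T ∧ T) ∧ (F ∧ F))) ∨ (((F ∧ F) ∧ ¬T) ∨ ¬(T ∧ F)))
  →8  T ∧ (((¬T ∨ ¬F) ∧ ((T ∧ T) ∧ (F ∧ F))) ∨ (((F ∧ F) ∧ ¬T) ∨ ¬(T ∧ F)))
  →9  ((¬T ∨ ¬F) ∧ ((T ∧ T) ∧ (F ∧ F))) ∨ (((F ∧ F) ∧ ¬T) ∨ ¬(T ∧ F))
  →10  ((F ∨ ¬F) ∧ ((T ∧ T) ∧ (F ∧ F))) ∨ (((F ∧ F) ∧ ¬T) ∨ ¬(T ∧ F))
  →11  (¬F ∧ ((T ∧ T) ∧ (F ∧ F))) ∨ (((F ∧ F) ∧ ¬T) ∨ ¬(T ∧ F))
  →12  (T ∧ ((T ∧ T) ∧ (F ∧ F))) ∨ (((F ∧ F) ∧ ¬T) ∨ ¬(T ∧ F))
  →13  ((T ∧ T) ∧ (F ∧ F)) ∨ (((F ∧ F) ∧ ¬T) ∨ ¬(T ∧ F))
  →14  (T ∧ (F ∧ F)) ∨ (((F ∧ F) ∧ ¬T) ∨ ¬(T ∧ F))
  →15  (F ∧ F) ∨ (((F ∧ F) ∧ ¬T) ∨ ¬(T ∧ F))
  →16  F ∨ (((F ∧ F) ∧ ¬T) ∨ ¬(T ∧ F))
  →17  ((F ∧ F) ∧ ¬T) ∨ ¬(T ∧ F)
  →18  (F ∧ ¬T) ∨ ¬(T ∧ F)
  →19  F ∨ ¬(T ∧ F)
  →20  ¬(T ∧ F)
  →21  ¬T ∨ ¬F
  →22  F ∨ ¬F
  →23  ¬F
  →24  T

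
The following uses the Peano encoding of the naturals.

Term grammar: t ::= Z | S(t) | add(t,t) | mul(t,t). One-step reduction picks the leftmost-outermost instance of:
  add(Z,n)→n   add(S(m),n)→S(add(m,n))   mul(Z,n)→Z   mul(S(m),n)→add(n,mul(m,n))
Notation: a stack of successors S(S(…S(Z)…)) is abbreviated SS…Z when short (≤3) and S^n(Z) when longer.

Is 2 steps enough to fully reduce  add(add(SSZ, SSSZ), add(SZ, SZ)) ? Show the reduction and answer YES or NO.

  start: add(add(SSZ, SSSZ), add(SZ, SZ))
  →1  add(S(add(SZ, SSSZ)), add(SZ, SZ))
  →2  S(add(add(SZ, SSSZ), add(SZ, SZ)))

Answer: NO — after 2 steps the term is S(add(add(SZ, SSSZ), add(SZ, SZ))), not yet normal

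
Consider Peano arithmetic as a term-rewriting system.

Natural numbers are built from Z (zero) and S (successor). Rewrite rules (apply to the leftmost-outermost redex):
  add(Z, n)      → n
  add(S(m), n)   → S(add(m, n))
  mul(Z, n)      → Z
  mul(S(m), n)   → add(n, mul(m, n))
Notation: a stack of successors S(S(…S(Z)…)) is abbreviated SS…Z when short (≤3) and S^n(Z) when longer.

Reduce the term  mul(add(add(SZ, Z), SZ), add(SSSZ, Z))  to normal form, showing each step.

  start: mul(add(add(SZ, Z), SZ), add(SSSZ, Z))
  [1] mul(add(S(add(Z, Z)), SZ), add(SSSZ, Z))
  [2] mul(S(add(add(Z, Z), SZ)), add(SSSZ, Z))
  [3] add(add(SSSZ, Z), mul(add(add(Z, Z), SZ), add(SSSZ, Z)))
  [4] add(S(add(SSZ, Z)), mul(add(add(Z, Z), SZ), add(SSSZ, Z)))
  [5] S(add(add(SSZ, Z), mul(add(add(Z, Z), SZ), add(SSSZ, Z))))
  [6] S(add(S(add(SZ, Z)), mul(add(add(Z, Z), SZ), add(SSSZ, Z))))
  [7] S(S(add(add(SZ, Z), mul(add(add(Z, Z), SZ), add(SSSZ, Z)))))
  [8] S(S(add(S(add(Z, Z)), mul(add(add(Z, Z), SZ), add(SSSZ, Z)))))
  [9] S(S(S(add(add(Z, Z), mul(add(add(Z, Z), SZ), add(SSSZ, Z))))))
  [10] S(S(S(add(Z, mul(add(add(Z, Z), SZ), add(SSSZ, Z))))))
  [11] S(S(S(mul(add(add(Z, Z), SZ), add(SSSZ, Z)))))
  [12] S(S(S(mul(add(Z, SZ), add(SSSZ, Z)))))
  [13] S(S(S(mul(SZ, add(SSSZ, Z)))))
  [14] S(S(S(add(add(SSSZ, Z), mul(Z, add(SSSZ, Z))))))
  [15] S(S(S(add(S(add(SSZ, Z)), mul(Z, add(SSSZ, Z))))))
  [16] S(S(S(S(add(add(SSZ, Z), mul(Z, add(SSSZ, Z)))))))
  [17] S(S(S(S(add(S(add(SZ, Z)), mul(Z, add(SSSZ, Z)))))))
  [18] S(S(S(S(S(add(add(SZ, Z), mul(Z, add(SSSZ, Z))))))))
  [19] S(S(S(S(S(add(S(add(Z, Z)), mul(Z, add(SSSZ, Z))))))))
  [20] S(S(S(S(S(S(add(add(Z, Z), mul(Z, add(SSSZ, Z)))))))))
  [21] S(S(S(S(S(S(add(Z, mul(Z, add(SSSZ, Z)))))))))
  [22] S(S(S(S(S(S(mul(Z, add(SSSZ, Z))))))))
  [23] S^6(Z)

Answer: normal form = S^6(Z)  (in 23 steps)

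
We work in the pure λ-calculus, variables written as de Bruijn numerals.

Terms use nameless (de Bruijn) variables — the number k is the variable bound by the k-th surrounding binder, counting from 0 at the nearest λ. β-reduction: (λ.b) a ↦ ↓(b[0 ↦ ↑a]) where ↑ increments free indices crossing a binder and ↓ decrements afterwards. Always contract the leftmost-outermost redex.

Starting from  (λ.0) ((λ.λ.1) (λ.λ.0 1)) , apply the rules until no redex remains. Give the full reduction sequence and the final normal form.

Answer: normal form = λ.λ.λ.0 1  (in 2 steps)

Reduction:
  start: (λ.0) ((λ.λ.1) (λ.λ.0 1))
  step 1: (λ.λ.1) (λ.λ.0 1)
  step 2: λ.λ.λ.0 1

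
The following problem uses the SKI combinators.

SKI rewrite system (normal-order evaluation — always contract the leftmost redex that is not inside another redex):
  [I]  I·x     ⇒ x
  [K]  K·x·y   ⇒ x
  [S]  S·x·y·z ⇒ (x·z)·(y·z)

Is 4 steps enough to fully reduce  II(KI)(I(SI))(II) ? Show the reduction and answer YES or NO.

Answer: NO — after 4 steps the term is II, not yet normal

Derivation:
  start: II(KI)(I(SI))(II)
  [1] I(KI)(I(SI))(II)
  [2] KI(I(SI))(II)
  [3] I(II)
  [4] II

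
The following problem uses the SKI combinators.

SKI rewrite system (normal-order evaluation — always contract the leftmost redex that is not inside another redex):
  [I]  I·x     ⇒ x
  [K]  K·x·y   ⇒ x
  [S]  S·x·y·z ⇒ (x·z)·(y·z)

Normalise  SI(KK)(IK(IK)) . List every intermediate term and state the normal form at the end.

Answer: normal form = K  (in 5 steps)

Working:
  start: SI(KK)(IK(IK))
  [1] I(IK(IK))(KK(IK(IK)))
  [2] IK(IK)(KK(IK(IK)))
  [3] K(IK)(KK(IK(IK)))
  [4] IK
  [5] K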